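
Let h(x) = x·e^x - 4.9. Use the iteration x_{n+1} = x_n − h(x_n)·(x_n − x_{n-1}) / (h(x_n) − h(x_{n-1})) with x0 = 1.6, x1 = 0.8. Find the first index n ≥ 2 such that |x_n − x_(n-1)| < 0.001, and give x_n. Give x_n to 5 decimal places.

h(1.6) = 3.0248519, h(0.8) = -3.1195673
x2 = 0.8000000 − (-3.1195673)·(-0.8000000)/(-6.1444191) = 1.2061659;  |Δ| = 0.4061659
h(1.2061659) = -0.8706195
x3 = 1.2061659 − (-0.8706195)·(0.4061659)/(2.2489477) = 1.3634022;  |Δ| = 0.1572362
h(1.3634022) = 0.4301816
x4 = 1.3634022 − 0.4301816·(0.1572362)/(1.3008011) = 1.3114033;  |Δ| = 0.0519988
h(1.3114033) = -0.0328861
x5 = 1.3114033 − (-0.0328861)·(-0.0519988)/(-0.4630676) = 1.3150962;  |Δ| = 0.0036928
h(1.3150962) = -0.0011231
x6 = 1.3150962 − (-0.0011231)·(0.0036928)/(0.0317630) = 1.3152267;  |Δ| = 0.0001306
|x6 − x5| = 0.0001306 < 0.001

n = 6, x_n = 1.31523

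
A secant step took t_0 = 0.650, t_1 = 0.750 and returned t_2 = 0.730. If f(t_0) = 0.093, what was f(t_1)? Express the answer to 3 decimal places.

The secant line through (0.650, 0.093) and (0.750, f(t_1)) crosses zero at t_2 = 0.730.
So (0.650, 0.093), (0.750, f(t_1)), (0.730, 0) are collinear:
f(t_1) = 0.093 · (0.750 − 0.730) / (0.650 − 0.730) = 0.093 · (0.02000)/(-0.08000) = -0.02325

-0.023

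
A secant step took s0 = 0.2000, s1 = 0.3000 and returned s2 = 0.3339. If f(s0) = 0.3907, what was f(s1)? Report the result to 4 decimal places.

0.0989

The secant line through (0.2000, 0.3907) and (0.3000, f(s1)) crosses zero at s2 = 0.3339.
So (0.2000, 0.3907), (0.3000, f(s1)), (0.3339, 0) are collinear:
f(s1) = 0.3907 · (0.3000 − 0.3339) / (0.2000 − 0.3339) = 0.3907 · (-0.033900)/(-0.133900) = 0.098915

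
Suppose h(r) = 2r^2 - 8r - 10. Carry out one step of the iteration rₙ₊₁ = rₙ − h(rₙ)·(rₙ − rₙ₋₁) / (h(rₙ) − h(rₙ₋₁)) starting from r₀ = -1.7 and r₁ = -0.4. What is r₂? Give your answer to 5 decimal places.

h(-1.7) = 9.3800000, h(-0.4) = -6.4800000
r₂ = -0.4000000 − (-6.4800000)·(-0.4000000 − (-1.7000000)) / (-6.4800000 − 9.3800000) = -0.4000000 − (-8.4240000)/(-15.8600000) = -0.9311475

-0.93115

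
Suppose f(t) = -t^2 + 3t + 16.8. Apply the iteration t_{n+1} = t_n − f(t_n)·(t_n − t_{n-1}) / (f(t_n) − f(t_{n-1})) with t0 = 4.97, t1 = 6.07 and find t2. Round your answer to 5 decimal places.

f(4.97) = 7.0091000, f(6.07) = -1.8349000
t2 = 6.0700000 − (-1.8349000)·(6.0700000 − 4.9700000) / (-1.8349000 − 7.0091000) = 6.0700000 − (-2.0183900)/(-8.8440000) = 5.8417786

5.84178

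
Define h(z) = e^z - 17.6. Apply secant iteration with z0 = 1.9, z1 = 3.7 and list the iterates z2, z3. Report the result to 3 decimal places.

2.482, 2.723

h(1.9) = -10.91411, h(3.7) = 22.84730
z2 = 3.70000 − 22.84730·(3.70000 − 1.90000) / (22.84730 − (-10.91411)) = 3.70000 − (41.12515)/(33.76141) = 2.48189
h(2.48189) = -5.63616
z3 = 2.48189 − (-5.63616)·(2.48189 − 3.70000) / (-5.63616 − 22.84730) = 2.48189 − (6.86547)/(-28.48346) = 2.72292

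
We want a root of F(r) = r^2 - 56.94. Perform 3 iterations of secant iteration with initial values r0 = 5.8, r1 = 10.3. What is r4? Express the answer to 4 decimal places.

7.5468

F(5.8) = -23.300000, F(10.3) = 49.150000
r2 = 10.300000 − 49.150000·(10.300000 − 5.800000) / (49.150000 − (-23.300000)) = 10.300000 − (221.175000)/(72.450000) = 7.247205
F(7.247205) = -4.418020
r3 = 7.247205 − (-4.418020)·(7.247205 − 10.300000) / (-4.418020 − 49.150000) = 7.247205 − (13.487310)/(-53.568020) = 7.498984
F(7.498984) = -0.705237
r4 = 7.498984 − (-0.705237)·(7.498984 − 7.247205) / (-0.705237 − (-4.418020)) = 7.498984 − (-0.177564)/(3.712783) = 7.546809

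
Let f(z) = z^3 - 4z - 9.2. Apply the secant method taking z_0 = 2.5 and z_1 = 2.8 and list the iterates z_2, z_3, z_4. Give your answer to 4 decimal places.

2.7092, 2.7173, 2.7176

f(2.5) = -3.575000, f(2.8) = 1.552000
z_2 = 2.800000 − 1.552000·(2.800000 − 2.500000) / (1.552000 − (-3.575000)) = 2.800000 − (0.465600)/(5.127000) = 2.709187
f(2.709187) = -0.152150
z_3 = 2.709187 − (-0.152150)·(2.709187 − 2.800000) / (-0.152150 − 1.552000) = 2.709187 − (0.013817)/(-1.704150) = 2.717295
f(2.717295) = -0.005516
z_4 = 2.717295 − (-0.005516)·(2.717295 − 2.709187) / (-0.005516 − (-0.152150)) = 2.717295 − (-0.000045)/(0.146634) = 2.717600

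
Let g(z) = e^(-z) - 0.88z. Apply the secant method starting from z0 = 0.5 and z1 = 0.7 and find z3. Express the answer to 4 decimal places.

g(0.5) = 0.166531, g(0.7) = -0.119415
z2 = 0.700000 − (-0.119415)·(0.700000 − 0.500000) / (-0.119415 − 0.166531) = 0.700000 − (-0.023883)/(-0.285945) = 0.616477
g(0.616477) = -0.002657
z3 = 0.616477 − (-0.002657)·(0.616477 − 0.700000) / (-0.002657 − (-0.119415)) = 0.616477 − (0.000222)/(0.116758) = 0.614576

0.6146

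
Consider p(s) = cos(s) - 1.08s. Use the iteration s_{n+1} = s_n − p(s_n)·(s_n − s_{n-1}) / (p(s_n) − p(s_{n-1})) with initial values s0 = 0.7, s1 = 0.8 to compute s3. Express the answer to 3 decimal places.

0.705

p(0.7) = 0.00884, p(0.8) = -0.16729
s2 = 0.80000 − (-0.16729)·(0.80000 − 0.70000) / (-0.16729 − 0.00884) = 0.80000 − (-0.01673)/(-0.17614) = 0.70502
p(0.70502) = 0.00018
s3 = 0.70502 − 0.00018·(0.70502 − 0.80000) / (0.00018 − (-0.16729)) = 0.70502 − (-0.00002)/(0.16747) = 0.70512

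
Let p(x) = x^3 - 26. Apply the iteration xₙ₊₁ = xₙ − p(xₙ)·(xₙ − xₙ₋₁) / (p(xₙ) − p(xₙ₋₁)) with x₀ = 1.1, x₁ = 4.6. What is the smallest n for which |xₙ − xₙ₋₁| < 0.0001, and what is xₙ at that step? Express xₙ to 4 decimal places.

p(1.1) = -24.669000, p(4.6) = 71.336000
x₂ = 4.600000 − 71.336000·(3.500000)/(96.005000) = 1.999344;  |Δ| = 2.600656
p(1.999344) = -18.007872
x₃ = 1.999344 − (-18.007872)·(-2.600656)/(-89.343872) = 2.523524;  |Δ| = 0.524180
p(2.523524) = -9.929763
x₄ = 2.523524 − (-9.929763)·(0.524180)/(8.078109) = 3.167856;  |Δ| = 0.644332
p(3.167856) = 5.790422
x₅ = 3.167856 − 5.790422·(0.644332)/(15.720185) = 2.930521;  |Δ| = 0.237335
p(2.930521) = -0.832830
x₆ = 2.930521 − (-0.832830)·(-0.237335)/(-6.623252) = 2.960364;  |Δ| = 0.029843
p(2.960364) = -0.056094
x₇ = 2.960364 − (-0.056094)·(0.029843)/(0.776736) = 2.962519;  |Δ| = 0.002155
p(2.962519) = 0.000611
x₈ = 2.962519 − 0.000611·(0.002155)/(0.056705) = 2.962496;  |Δ| = 0.000023
|x₈ − x₇| = 0.000023 < 0.0001

n = 8, xₙ = 2.9625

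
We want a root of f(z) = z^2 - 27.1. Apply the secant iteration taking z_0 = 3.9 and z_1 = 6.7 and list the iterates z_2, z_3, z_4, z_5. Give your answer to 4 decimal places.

5.0217, 5.1823, 5.2062, 5.2058

f(3.9) = -11.890000, f(6.7) = 17.790000
z_2 = 6.700000 − 17.790000·(6.700000 − 3.900000) / (17.790000 − (-11.890000)) = 6.700000 − (49.812000)/(29.680000) = 5.021698
f(5.021698) = -1.882548
z_3 = 5.021698 − (-1.882548)·(5.021698 − 6.700000) / (-1.882548 − 17.790000) = 5.021698 − (3.159484)/(-19.672548) = 5.182302
f(5.182302) = -0.243748
z_4 = 5.182302 − (-0.243748)·(5.182302 − 5.021698) / (-0.243748 − (-1.882548)) = 5.182302 − (-0.039147)/(1.638800) = 5.206189
f(5.206189) = 0.004407
z_5 = 5.206189 − 0.004407·(5.206189 − 5.182302) / (0.004407 − (-0.243748)) = 5.206189 − (0.000105)/(0.248155) = 5.205765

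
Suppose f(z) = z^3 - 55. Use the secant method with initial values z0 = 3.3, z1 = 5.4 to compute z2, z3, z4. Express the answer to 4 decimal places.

3.6294, 3.7455, 3.8057

f(3.3) = -19.063000, f(5.4) = 102.464000
z2 = 5.400000 − 102.464000·(5.400000 − 3.300000) / (102.464000 − (-19.063000)) = 5.400000 − (215.174400)/(121.527000) = 3.629411
f(3.629411) = -7.191143
z3 = 3.629411 − (-7.191143)·(3.629411 − 5.400000) / (-7.191143 − 102.464000) = 3.629411 − (12.732560)/(-109.655143) = 3.745525
f(3.745525) = -2.454175
z4 = 3.745525 − (-2.454175)·(3.745525 − 3.629411) / (-2.454175 − (-7.191143)) = 3.745525 − (-0.284966)/(4.736967) = 3.805683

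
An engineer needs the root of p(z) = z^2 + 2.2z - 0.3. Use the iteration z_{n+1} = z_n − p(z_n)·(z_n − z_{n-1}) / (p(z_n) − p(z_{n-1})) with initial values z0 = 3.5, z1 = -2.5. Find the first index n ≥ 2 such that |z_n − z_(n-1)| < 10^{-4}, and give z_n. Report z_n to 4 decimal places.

n = 6, z_n = -2.3288

p(3.5) = 19.650000, p(-2.5) = 0.450000
z2 = -2.500000 − 0.450000·(-6.000000)/(-19.200000) = -2.640625;  |Δ| = 0.140625
p(-2.640625) = 0.863525
z3 = -2.640625 − 0.863525·(-0.140625)/(0.413525) = -2.346971;  |Δ| = 0.293654
p(-2.346971) = 0.044937
z4 = -2.346971 − 0.044937·(0.293654)/(-0.818588) = -2.330851;  |Δ| = 0.016120
p(-2.330851) = 0.004994
z5 = -2.330851 − 0.004994·(0.016120)/(-0.039944) = -2.328835;  |Δ| = 0.002015
p(-2.328835) = 0.000037
z6 = -2.328835 − 0.000037·(0.002015)/(-0.004957) = -2.328821;  |Δ| = 0.000015
|z6 − z5| = 0.000015 < 10^{-4}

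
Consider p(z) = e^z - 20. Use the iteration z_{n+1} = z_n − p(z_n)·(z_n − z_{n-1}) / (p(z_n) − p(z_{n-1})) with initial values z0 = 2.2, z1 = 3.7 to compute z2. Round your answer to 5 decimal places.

p(2.2) = -10.9749865, p(3.7) = 20.4473044
z2 = 3.7000000 − 20.4473044·(3.7000000 − 2.2000000) / (20.4473044 − (-10.9749865)) = 3.7000000 − (30.6709565)/(31.4222909) = 2.7239109

2.72391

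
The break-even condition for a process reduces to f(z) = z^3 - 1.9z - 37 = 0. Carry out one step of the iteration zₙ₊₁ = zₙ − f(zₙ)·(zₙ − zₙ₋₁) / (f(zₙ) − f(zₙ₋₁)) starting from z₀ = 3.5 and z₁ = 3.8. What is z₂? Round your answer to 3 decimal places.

f(3.5) = -0.77500, f(3.8) = 10.65200
z₂ = 3.80000 − 10.65200·(3.80000 − 3.50000) / (10.65200 − (-0.77500)) = 3.80000 − (3.19560)/(11.42700) = 3.52035

3.520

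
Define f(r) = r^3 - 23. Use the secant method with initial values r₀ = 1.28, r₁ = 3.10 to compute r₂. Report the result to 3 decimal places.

2.654

f(1.28) = -20.90285, f(3.10) = 6.79100
r₂ = 3.10000 − 6.79100·(3.10000 − 1.28000) / (6.79100 − (-20.90285)) = 3.10000 − (12.35962)/(27.69385) = 2.65371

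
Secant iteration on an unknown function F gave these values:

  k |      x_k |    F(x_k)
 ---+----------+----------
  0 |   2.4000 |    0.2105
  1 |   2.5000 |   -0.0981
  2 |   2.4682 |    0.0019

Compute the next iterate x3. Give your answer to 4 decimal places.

2.4688

x3 = 2.4682 − 0.0019·(2.4682 − 2.5000) / (0.0019 − (-0.0981))
   = 2.4682 − (-0.000060)/(0.100000) = 2.468804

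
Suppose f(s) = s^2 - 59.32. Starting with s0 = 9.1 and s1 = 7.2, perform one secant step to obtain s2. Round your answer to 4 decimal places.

7.6589

f(9.1) = 23.490000, f(7.2) = -7.480000
s2 = 7.200000 − (-7.480000)·(7.200000 − 9.100000) / (-7.480000 − 23.490000) = 7.200000 − (14.212000)/(-30.970000) = 7.658896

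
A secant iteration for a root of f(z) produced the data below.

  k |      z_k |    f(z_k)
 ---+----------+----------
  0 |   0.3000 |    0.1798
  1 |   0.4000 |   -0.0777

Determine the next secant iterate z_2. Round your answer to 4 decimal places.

z_2 = 0.4000 − (-0.0777)·(0.4000 − 0.3000) / (-0.0777 − 0.1798)
   = 0.4000 − (-0.007770)/(-0.257500) = 0.369825

0.3698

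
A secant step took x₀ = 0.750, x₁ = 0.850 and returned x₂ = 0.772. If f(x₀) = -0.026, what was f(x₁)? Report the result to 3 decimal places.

The secant line through (0.750, -0.026) and (0.850, f(x₁)) crosses zero at x₂ = 0.772.
So (0.750, -0.026), (0.850, f(x₁)), (0.772, 0) are collinear:
f(x₁) = -0.026 · (0.850 − 0.772) / (0.750 − 0.772) = -0.026 · (0.07800)/(-0.02200) = 0.09218

0.092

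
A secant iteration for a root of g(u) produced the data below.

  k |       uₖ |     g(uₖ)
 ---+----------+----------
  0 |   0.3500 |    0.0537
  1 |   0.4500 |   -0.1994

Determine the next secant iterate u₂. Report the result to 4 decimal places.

u₂ = 0.4500 − (-0.1994)·(0.4500 − 0.3500) / (-0.1994 − 0.0537)
   = 0.4500 − (-0.019940)/(-0.253100) = 0.371217

0.3712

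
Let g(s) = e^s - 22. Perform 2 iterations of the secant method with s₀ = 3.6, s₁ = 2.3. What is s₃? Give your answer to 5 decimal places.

g(3.6) = 14.5982344, g(2.3) = -12.0258175
s₂ = 2.3000000 − (-12.0258175)·(2.3000000 − 3.6000000) / (-12.0258175 − 14.5982344) = 2.3000000 − (15.6335628)/(-26.6240520) = 2.8871970
g(2.8871970) = -4.0570555
s₃ = 2.8871970 − (-4.0570555)·(2.8871970 − 2.3000000) / (-4.0570555 − (-12.0258175)) = 2.8871970 − (-2.3822907)/(7.9687621) = 3.1861506

3.18615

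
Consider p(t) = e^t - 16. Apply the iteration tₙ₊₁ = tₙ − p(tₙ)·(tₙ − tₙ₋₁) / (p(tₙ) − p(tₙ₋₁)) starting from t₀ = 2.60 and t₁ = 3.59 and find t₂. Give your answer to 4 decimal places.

2.7103

p(2.60) = -2.536262, p(3.59) = 20.234076
t₂ = 3.590000 − 20.234076·(3.590000 − 2.600000) / (20.234076 − (-2.536262)) = 3.590000 − (20.031735)/(22.770338) = 2.710271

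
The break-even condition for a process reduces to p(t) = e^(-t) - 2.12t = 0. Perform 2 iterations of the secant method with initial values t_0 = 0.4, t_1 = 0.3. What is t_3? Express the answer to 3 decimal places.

p(0.4) = -0.17768, p(0.3) = 0.10482
t_2 = 0.30000 − 0.10482·(0.30000 − 0.40000) / (0.10482 − (-0.17768)) = 0.30000 − (-0.01048)/(0.28250) = 0.33710
p(0.33710) = -0.00083
t_3 = 0.33710 − (-0.00083)·(0.33710 − 0.30000) / (-0.00083 − 0.10482) = 0.33710 − (-0.00003)/(-0.10564) = 0.33681

0.337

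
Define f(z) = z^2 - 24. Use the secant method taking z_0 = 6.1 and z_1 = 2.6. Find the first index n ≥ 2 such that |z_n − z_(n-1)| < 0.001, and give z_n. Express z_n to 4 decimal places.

n = 6, z_n = 4.8990

f(6.1) = 13.210000, f(2.6) = -17.240000
z_2 = 2.600000 − (-17.240000)·(-3.500000)/(-30.450000) = 4.581609;  |Δ| = 1.981609
f(4.581609) = -3.008857
z_3 = 4.581609 − (-3.008857)·(1.981609)/(14.231143) = 5.000576;  |Δ| = 0.418967
f(5.000576) = 1.005762
z_4 = 5.000576 − 1.005762·(0.418967)/(4.014619) = 4.895615;  |Δ| = 0.104962
f(4.895615) = -0.032959
z_5 = 4.895615 − (-0.032959)·(-0.104962)/(-1.038721) = 4.898945;  |Δ| = 0.003330
f(4.898945) = -0.000338
z_6 = 4.898945 − (-0.000338)·(0.003330)/(0.032620) = 4.898979;  |Δ| = 0.000035
|z_6 − z_5| = 0.000035 < 0.001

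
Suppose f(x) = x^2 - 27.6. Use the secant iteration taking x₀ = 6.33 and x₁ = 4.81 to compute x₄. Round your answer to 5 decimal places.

f(6.33) = 12.4689000, f(4.81) = -4.4639000
x₂ = 4.8100000 − (-4.4639000)·(4.8100000 − 6.3300000) / (-4.4639000 − 12.4689000) = 4.8100000 − (6.7851280)/(-16.9328000) = 5.2107092
f(5.2107092) = -0.4485101
x₃ = 5.2107092 − (-0.4485101)·(5.2107092 − 4.8100000) / (-0.4485101 − (-4.4639000)) = 5.2107092 − (-0.1797221)/(4.0153899) = 5.2554675
f(5.2554675) = 0.0199384
x₄ = 5.2554675 − 0.0199384·(5.2554675 − 5.2107092) / (0.0199384 − (-0.4485101)) = 5.2554675 − (0.0008924)/(0.4684485) = 5.2535624

5.25356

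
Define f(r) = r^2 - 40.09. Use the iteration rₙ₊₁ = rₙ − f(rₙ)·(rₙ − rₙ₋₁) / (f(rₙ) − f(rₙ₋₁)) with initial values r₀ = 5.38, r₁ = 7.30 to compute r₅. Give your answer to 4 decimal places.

6.3317

f(5.38) = -11.145600, f(7.30) = 13.200000
r₂ = 7.300000 − 13.200000·(7.300000 − 5.380000) / (13.200000 − (-11.145600)) = 7.300000 − (25.344000)/(24.345600) = 6.258991
f(6.258991) = -0.915037
r₃ = 6.258991 − (-0.915037)·(6.258991 − 7.300000) / (-0.915037 − 13.200000) = 6.258991 − (0.952563)/(-14.115037) = 6.326476
f(6.326476) = -0.065699
r₄ = 6.326476 − (-0.065699)·(6.326476 − 6.258991) / (-0.065699 − (-0.915037)) = 6.326476 − (-0.004434)/(0.849339) = 6.331696
f(6.331696) = 0.000380
r₅ = 6.331696 − 0.000380·(6.331696 − 6.326476) / (0.000380 − (-0.065699)) = 6.331696 − (0.000002)/(0.066078) = 6.331666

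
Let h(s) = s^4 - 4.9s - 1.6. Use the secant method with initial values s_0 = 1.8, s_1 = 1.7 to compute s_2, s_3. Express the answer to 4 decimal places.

1.7953, 1.7958

h(1.8) = 0.077600, h(1.7) = -1.577900
s_2 = 1.700000 − (-1.577900)·(1.700000 − 1.800000) / (-1.577900 − 0.077600) = 1.700000 − (0.157790)/(-1.655500) = 1.795313
h(1.795313) = -0.008353
s_3 = 1.795313 − (-0.008353)·(1.795313 − 1.700000) / (-0.008353 − (-1.577900)) = 1.795313 − (-0.000796)/(1.569547) = 1.795820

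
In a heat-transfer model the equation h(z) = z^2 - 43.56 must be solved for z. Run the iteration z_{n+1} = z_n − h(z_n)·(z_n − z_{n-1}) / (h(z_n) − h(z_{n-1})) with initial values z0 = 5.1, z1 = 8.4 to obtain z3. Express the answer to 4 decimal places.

h(5.1) = -17.550000, h(8.4) = 27.000000
z2 = 8.400000 − 27.000000·(8.400000 − 5.100000) / (27.000000 − (-17.550000)) = 8.400000 − (89.100000)/(44.550000) = 6.400000
h(6.400000) = -2.600000
z3 = 6.400000 − (-2.600000)·(6.400000 − 8.400000) / (-2.600000 − 27.000000) = 6.400000 − (5.200000)/(-29.600000) = 6.575676

6.5757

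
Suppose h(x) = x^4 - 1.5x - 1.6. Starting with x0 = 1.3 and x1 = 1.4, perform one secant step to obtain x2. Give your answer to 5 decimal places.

1.38305

h(1.3) = -0.6939000, h(1.4) = 0.1416000
x2 = 1.4000000 − 0.1416000·(1.4000000 − 1.3000000) / (0.1416000 − (-0.6939000)) = 1.4000000 − (0.0141600)/(0.8355000) = 1.3830521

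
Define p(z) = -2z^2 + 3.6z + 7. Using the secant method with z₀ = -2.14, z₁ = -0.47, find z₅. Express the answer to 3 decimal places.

p(-2.14) = -9.86320, p(-0.47) = 4.86620
z₂ = -0.47000 − 4.86620·(-0.47000 − (-2.14000)) / (4.86620 − (-9.86320)) = -0.47000 − (8.12655)/(14.72940) = -1.02172
p(-1.02172) = 1.23396
z₃ = -1.02172 − 1.23396·(-1.02172 − (-0.47000)) / (1.23396 − 4.86620) = -1.02172 − (-0.68080)/(-3.63224) = -1.20916
p(-1.20916) = -0.27709
z₄ = -1.20916 − (-0.27709)·(-1.20916 − (-1.02172)) / (-0.27709 − 1.23396) = -1.20916 − (0.05194)/(-1.51104) = -1.17479
p(-1.17479) = 0.01052
z₅ = -1.17479 − 0.01052·(-1.17479 − (-1.20916)) / (0.01052 − (-0.27709)) = -1.17479 − (0.00036)/(0.28761) = -1.17604

-1.176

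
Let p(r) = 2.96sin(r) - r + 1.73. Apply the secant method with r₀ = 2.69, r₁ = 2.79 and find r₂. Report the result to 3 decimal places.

2.779

p(2.69) = 0.33174, p(2.79) = -0.04060
r₂ = 2.79000 − (-0.04060)·(2.79000 − 2.69000) / (-0.04060 − 0.33174) = 2.79000 − (-0.00406)/(-0.37234) = 2.77910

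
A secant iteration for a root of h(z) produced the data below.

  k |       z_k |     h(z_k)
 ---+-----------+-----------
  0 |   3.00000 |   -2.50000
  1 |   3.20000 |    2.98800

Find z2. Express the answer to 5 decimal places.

3.09111

z2 = 3.20000 − 2.98800·(3.20000 − 3.00000) / (2.98800 − (-2.50000))
   = 3.20000 − (0.5976000)/(5.4880000) = 3.0911079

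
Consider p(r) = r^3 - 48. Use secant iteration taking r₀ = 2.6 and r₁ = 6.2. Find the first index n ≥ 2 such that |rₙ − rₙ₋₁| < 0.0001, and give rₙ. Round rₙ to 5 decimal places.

p(2.6) = -30.4240000, p(6.2) = 190.3280000
r₂ = 6.2000000 − 190.3280000·(3.6000000)/(220.7520000) = 3.0961513;  |Δ| = 3.1038487
p(3.0961513) = -18.3198193
r₃ = 3.0961513 − (-18.3198193)·(-3.1038487)/(-208.6478193) = 3.3686773;  |Δ| = 0.2725260
p(3.3686773) = -9.7722948
r₄ = 3.3686773 − (-9.7722948)·(0.2725260)/(8.5475244) = 3.6802534;  |Δ| = 0.3115761
p(3.6802534) = 1.8463259
r₅ = 3.6802534 − 1.8463259·(0.3115761)/(11.6186207) = 3.6307405;  |Δ| = 0.0495128
p(3.6307405) = -0.1385740
r₆ = 3.6307405 − (-0.1385740)·(-0.0495128)/(-1.9848999) = 3.6341972;  |Δ| = 0.0034567
p(3.6341972) = -0.0017425
r₇ = 3.6341972 − (-0.0017425)·(0.0034567)/(0.1368315) = 3.6342412;  |Δ| = 0.0000440
|r₇ − r₆| = 0.0000440 < 0.0001

n = 7, rₙ = 3.63424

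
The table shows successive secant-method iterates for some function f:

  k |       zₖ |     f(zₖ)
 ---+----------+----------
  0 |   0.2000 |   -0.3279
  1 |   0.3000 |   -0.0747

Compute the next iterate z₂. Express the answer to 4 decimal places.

0.3295

z₂ = 0.3000 − (-0.0747)·(0.3000 − 0.2000) / (-0.0747 − (-0.3279))
   = 0.3000 − (-0.007470)/(0.253200) = 0.329502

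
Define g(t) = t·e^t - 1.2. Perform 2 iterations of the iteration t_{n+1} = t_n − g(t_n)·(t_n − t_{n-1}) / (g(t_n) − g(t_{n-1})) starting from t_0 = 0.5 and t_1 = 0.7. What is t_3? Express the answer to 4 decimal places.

g(0.5) = -0.375639, g(0.7) = 0.209627
t_2 = 0.700000 − 0.209627·(0.700000 − 0.500000) / (0.209627 − (-0.375639)) = 0.700000 − (0.041925)/(0.585266) = 0.628365
g(0.628365) = -0.022102
t_3 = 0.628365 − (-0.022102)·(0.628365 − 0.700000) / (-0.022102 − 0.209627) = 0.628365 − (0.001583)/(-0.231729) = 0.635198

0.6352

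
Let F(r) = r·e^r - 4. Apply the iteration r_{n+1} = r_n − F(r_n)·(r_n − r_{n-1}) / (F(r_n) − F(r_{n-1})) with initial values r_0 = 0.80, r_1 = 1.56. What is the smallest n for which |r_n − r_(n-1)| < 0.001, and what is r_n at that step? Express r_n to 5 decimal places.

n = 6, r_n = 1.20217

F(0.80) = -2.2195673, F(1.56) = 3.4237611
r_2 = 1.5600000 − 3.4237611·(0.7600000)/(5.6433284) = 1.0989142;  |Δ| = 0.4610858
F(1.0989142) = -0.7022618
r_3 = 1.0989142 − (-0.7022618)·(-0.4610858)/(-4.1260229) = 1.1773924;  |Δ| = 0.0784782
F(1.1773924) = -0.1783027
r_4 = 1.1773924 − (-0.1783027)·(0.0784782)/(0.5239591) = 1.2040985;  |Δ| = 0.0267061
F(1.2040985) = 0.0141662
r_5 = 1.2040985 − 0.0141662·(0.0267061)/(0.1924689) = 1.2021329;  |Δ| = 0.0019656
F(1.2021329) = -0.0002565
r_6 = 1.2021329 − (-0.0002565)·(-0.0019656)/(-0.0144227) = 1.2021678;  |Δ| = 0.0000350
|r_6 − r_5| = 0.0000350 < 0.001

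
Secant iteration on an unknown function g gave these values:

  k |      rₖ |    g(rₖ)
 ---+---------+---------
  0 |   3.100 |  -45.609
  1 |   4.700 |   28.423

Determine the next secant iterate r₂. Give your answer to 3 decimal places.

r₂ = 4.700 − 28.423·(4.700 − 3.100) / (28.423 − (-45.609))
   = 4.700 − (45.47680)/(74.03200) = 4.08571

4.086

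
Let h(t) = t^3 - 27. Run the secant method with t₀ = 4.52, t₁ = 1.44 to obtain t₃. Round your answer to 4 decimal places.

h(4.52) = 65.345408, h(1.44) = -24.014016
t₂ = 1.440000 − (-24.014016)·(1.440000 − 4.520000) / (-24.014016 − 65.345408) = 1.440000 − (73.963169)/(-89.359424) = 2.267704
h(2.267704) = -15.338371
t₃ = 2.267704 − (-15.338371)·(2.267704 − 1.440000) / (-15.338371 − (-24.014016)) = 2.267704 − (-12.695634)/(8.675645) = 3.731069

3.7311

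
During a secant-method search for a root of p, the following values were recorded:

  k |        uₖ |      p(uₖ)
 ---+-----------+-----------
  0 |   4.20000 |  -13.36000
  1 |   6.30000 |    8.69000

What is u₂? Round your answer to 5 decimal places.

5.47238

u₂ = 6.30000 − 8.69000·(6.30000 − 4.20000) / (8.69000 − (-13.36000))
   = 6.30000 − (18.2490000)/(22.0500000) = 5.4723810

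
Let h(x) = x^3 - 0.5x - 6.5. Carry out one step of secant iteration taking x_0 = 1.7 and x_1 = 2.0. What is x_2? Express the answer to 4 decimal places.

1.9489

h(1.7) = -2.437000, h(2.0) = 0.500000
x_2 = 2.000000 − 0.500000·(2.000000 − 1.700000) / (0.500000 − (-2.437000)) = 2.000000 − (0.150000)/(2.937000) = 1.948927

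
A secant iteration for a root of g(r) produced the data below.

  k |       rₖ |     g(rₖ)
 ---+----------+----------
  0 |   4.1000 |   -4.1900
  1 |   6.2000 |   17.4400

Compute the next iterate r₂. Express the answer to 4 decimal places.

r₂ = 6.2000 − 17.4400·(6.2000 − 4.1000) / (17.4400 − (-4.1900))
   = 6.2000 − (36.624000)/(21.630000) = 4.506796

4.5068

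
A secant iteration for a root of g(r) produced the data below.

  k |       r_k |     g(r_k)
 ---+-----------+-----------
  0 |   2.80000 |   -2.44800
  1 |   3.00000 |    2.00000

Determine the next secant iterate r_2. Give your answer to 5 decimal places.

r_2 = 3.00000 − 2.00000·(3.00000 − 2.80000) / (2.00000 − (-2.44800))
   = 3.00000 − (0.4000000)/(4.4480000) = 2.9100719

2.91007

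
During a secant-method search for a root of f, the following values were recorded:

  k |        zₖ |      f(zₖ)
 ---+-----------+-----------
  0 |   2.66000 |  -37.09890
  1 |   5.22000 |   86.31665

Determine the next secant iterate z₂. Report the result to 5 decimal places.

3.42954

z₂ = 5.22000 − 86.31665·(5.22000 − 2.66000) / (86.31665 − (-37.09890))
   = 5.22000 − (220.9706240)/(123.4155500) = 3.4295399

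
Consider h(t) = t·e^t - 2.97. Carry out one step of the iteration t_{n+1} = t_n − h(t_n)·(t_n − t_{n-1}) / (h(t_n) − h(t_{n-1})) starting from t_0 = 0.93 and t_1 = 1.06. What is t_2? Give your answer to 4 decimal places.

h(0.93) = -0.612906, h(1.06) = 0.089553
t_2 = 1.060000 − 0.089553·(1.060000 − 0.930000) / (0.089553 − (-0.612906)) = 1.060000 − (0.011642)/(0.702460) = 1.043427

1.0434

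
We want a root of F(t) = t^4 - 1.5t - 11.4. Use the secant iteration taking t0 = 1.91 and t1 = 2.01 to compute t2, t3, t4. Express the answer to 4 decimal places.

1.9434, 1.9451, 1.9452

F(1.91) = -0.956366, F(2.01) = 1.907408
t2 = 2.010000 − 1.907408·(2.010000 − 1.910000) / (1.907408 − (-0.956366)) = 2.010000 − (0.190741)/(2.863774) = 1.943395
F(1.943395) = -0.050985
t3 = 1.943395 − (-0.050985)·(1.943395 − 2.010000) / (-0.050985 − 1.907408) = 1.943395 − (0.003396)/(-1.958393) = 1.945129
F(1.945129) = -0.002609
t4 = 1.945129 − (-0.002609)·(1.945129 − 1.943395) / (-0.002609 − (-0.050985)) = 1.945129 − (-0.000005)/(0.048376) = 1.945223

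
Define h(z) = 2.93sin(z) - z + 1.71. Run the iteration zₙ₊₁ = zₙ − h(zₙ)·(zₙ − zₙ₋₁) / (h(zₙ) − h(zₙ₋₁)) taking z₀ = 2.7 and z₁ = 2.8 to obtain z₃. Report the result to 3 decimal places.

h(2.7) = 0.26222, h(2.8) = -0.10848
z₂ = 2.80000 − (-0.10848)·(2.80000 − 2.70000) / (-0.10848 − 0.26222) = 2.80000 − (-0.01085)/(-0.37071) = 2.77074
h(2.77074) = 0.00114
z₃ = 2.77074 − 0.00114·(2.77074 − 2.80000) / (0.00114 − (-0.10848)) = 2.77074 − (-0.00003)/(0.10962) = 2.77104

2.771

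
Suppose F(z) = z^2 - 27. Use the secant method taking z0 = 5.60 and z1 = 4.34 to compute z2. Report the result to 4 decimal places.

F(5.60) = 4.360000, F(4.34) = -8.164400
z2 = 4.340000 − (-8.164400)·(4.340000 − 5.600000) / (-8.164400 − 4.360000) = 4.340000 − (10.287144)/(-12.524400) = 5.161368

5.1614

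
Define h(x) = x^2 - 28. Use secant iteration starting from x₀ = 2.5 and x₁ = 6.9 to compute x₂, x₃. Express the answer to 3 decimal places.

4.814, 5.226

h(2.5) = -21.75000, h(6.9) = 19.61000
x₂ = 6.90000 − 19.61000·(6.90000 − 2.50000) / (19.61000 − (-21.75000)) = 6.90000 − (86.28400)/(41.36000) = 4.81383
h(4.81383) = -4.82704
x₃ = 4.81383 − (-4.82704)·(4.81383 − 6.90000) / (-4.82704 − 19.61000) = 4.81383 − (10.07003)/(-24.43704) = 5.22591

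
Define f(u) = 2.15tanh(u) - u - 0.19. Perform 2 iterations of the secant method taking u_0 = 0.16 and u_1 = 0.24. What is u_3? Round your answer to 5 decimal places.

0.16814

f(0.16) = -0.0089057, f(0.24) = 0.0763159
u_2 = 0.2400000 − 0.0763159·(0.2400000 − 0.1600000) / (0.0763159 − (-0.0089057)) = 0.2400000 − (0.0061053)/(0.0852216) = 0.1683601
f(0.1683601) = 0.0002323
u_3 = 0.1683601 − 0.0002323·(0.1683601 − 0.2400000) / (0.0002323 − 0.0763159) = 0.1683601 − (-0.0000166)/(-0.0760835) = 0.1681413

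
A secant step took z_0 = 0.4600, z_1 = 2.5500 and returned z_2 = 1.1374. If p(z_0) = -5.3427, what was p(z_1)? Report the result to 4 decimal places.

11.1413

The secant line through (0.4600, -5.3427) and (2.5500, p(z_1)) crosses zero at z_2 = 1.1374.
So (0.4600, -5.3427), (2.5500, p(z_1)), (1.1374, 0) are collinear:
p(z_1) = -5.3427 · (2.5500 − 1.1374) / (0.4600 − 1.1374) = -5.3427 · (1.412600)/(-0.677400) = 11.141273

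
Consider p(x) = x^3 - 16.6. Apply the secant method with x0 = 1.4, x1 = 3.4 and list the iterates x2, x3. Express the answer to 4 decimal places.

p(1.4) = -13.856000, p(3.4) = 22.704000
x2 = 3.400000 − 22.704000·(3.400000 − 1.400000) / (22.704000 − (-13.856000)) = 3.400000 − (45.408000)/(36.560000) = 2.157987
p(2.157987) = -6.550455
x3 = 2.157987 − (-6.550455)·(2.157987 − 3.400000) / (-6.550455 − 22.704000) = 2.157987 − (8.135751)/(-29.254455) = 2.436090

2.1580, 2.4361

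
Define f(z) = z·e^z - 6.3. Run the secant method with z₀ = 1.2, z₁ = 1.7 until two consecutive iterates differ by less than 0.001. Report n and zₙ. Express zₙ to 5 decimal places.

n = 5, zₙ = 1.46125

f(1.2) = -2.3158597, f(1.7) = 3.0057106
z₂ = 1.7000000 − 3.0057106·(0.5000000)/(5.3215703) = 1.4175918;  |Δ| = 0.2824082
f(1.4175918) = -0.4493589
z₃ = 1.4175918 − (-0.4493589)·(-0.2824082)/(-3.4550694) = 1.4543212;  |Δ| = 0.0367294
f(1.4543212) = -0.0732134
z₄ = 1.4543212 − (-0.0732134)·(0.0367294)/(0.3761455) = 1.4614702;  |Δ| = 0.0071491
f(1.4614702) = 0.0022906
z₅ = 1.4614702 − 0.0022906·(0.0071491)/(0.0755040) = 1.4612533;  |Δ| = 0.0002169
|z₅ − z₄| = 0.0002169 < 0.001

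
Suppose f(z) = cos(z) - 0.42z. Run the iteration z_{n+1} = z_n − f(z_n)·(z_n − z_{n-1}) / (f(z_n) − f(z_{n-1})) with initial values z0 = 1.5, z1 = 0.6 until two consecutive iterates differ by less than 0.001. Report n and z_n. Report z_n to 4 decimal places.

n = 5, z_n = 1.0936

f(1.5) = -0.559263, f(0.6) = 0.573336
z2 = 0.600000 − 0.573336·(-0.900000)/(1.132598) = 1.055591;  |Δ| = 0.455591
f(1.055591) = 0.049365
z3 = 1.055591 − 0.049365·(0.455591)/(-0.523971) = 1.098514;  |Δ| = 0.042923
f(1.098514) = -0.006456
z4 = 1.098514 − (-0.006456)·(0.042923)/(-0.055821) = 1.093550;  |Δ| = 0.004964
f(1.093550) = 0.000044
z5 = 1.093550 − 0.000044·(-0.004964)/(0.006500) = 1.093584;  |Δ| = 0.000034
|z5 − z4| = 0.000034 < 0.001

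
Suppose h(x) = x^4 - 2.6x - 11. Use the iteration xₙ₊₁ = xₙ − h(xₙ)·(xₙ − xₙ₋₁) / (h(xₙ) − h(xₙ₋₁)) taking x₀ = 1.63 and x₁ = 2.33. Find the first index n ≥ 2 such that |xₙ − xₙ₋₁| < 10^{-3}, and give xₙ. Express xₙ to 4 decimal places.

n = 6, xₙ = 2.0068

h(1.63) = -8.178882, h(2.33) = 12.414955
x₂ = 2.330000 − 12.414955·(0.700000)/(20.593838) = 1.908006;  |Δ| = 0.421994
h(1.908006) = -2.707662
x₃ = 1.908006 − (-2.707662)·(-0.421994)/(-15.122617) = 1.983563;  |Δ| = 0.075557
h(1.983563) = -0.676796
x₄ = 1.983563 − (-0.676796)·(0.075557)/(2.030866) = 2.008743;  |Δ| = 0.025180
h(2.008743) = 0.058877
x₅ = 2.008743 − 0.058877·(0.025180)/(0.735673) = 2.006728;  |Δ| = 0.002015
h(2.006728) = -0.001120
x₆ = 2.006728 − (-0.001120)·(-0.002015)/(-0.059997) = 2.006765;  |Δ| = 0.000038
|x₆ − x₅| = 0.000038 < 10^{-3}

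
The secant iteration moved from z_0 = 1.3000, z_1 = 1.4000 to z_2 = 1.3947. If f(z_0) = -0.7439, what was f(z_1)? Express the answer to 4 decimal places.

The secant line through (1.3000, -0.7439) and (1.4000, f(z_1)) crosses zero at z_2 = 1.3947.
So (1.3000, -0.7439), (1.4000, f(z_1)), (1.3947, 0) are collinear:
f(z_1) = -0.7439 · (1.4000 − 1.3947) / (1.3000 − 1.3947) = -0.7439 · (0.005300)/(-0.094700) = 0.041633

0.0416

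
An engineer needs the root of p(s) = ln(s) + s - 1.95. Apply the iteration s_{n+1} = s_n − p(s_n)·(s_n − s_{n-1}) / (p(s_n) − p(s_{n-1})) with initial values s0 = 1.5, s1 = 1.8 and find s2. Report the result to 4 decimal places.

1.5277

p(1.5) = -0.044535, p(1.8) = 0.437787
s2 = 1.800000 − 0.437787·(1.800000 − 1.500000) / (0.437787 − (-0.044535)) = 1.800000 − (0.131336)/(0.482322) = 1.527700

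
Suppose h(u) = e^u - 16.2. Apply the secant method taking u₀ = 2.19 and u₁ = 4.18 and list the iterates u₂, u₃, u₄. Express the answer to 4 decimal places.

2.4462, 2.5962, 2.8200

h(2.19) = -7.264787, h(4.18) = 49.165853
u₂ = 4.180000 − 49.165853·(4.180000 − 2.190000) / (49.165853 − (-7.264787)) = 4.180000 − (97.840048)/(56.430640) = 2.446189
h(2.446189) = -4.655729
u₃ = 2.446189 − (-4.655729)·(2.446189 − 4.180000) / (-4.655729 − 49.165853) = 2.446189 − (8.072153)/(-53.821582) = 2.596169
h(2.596169) = -2.787741
u₄ = 2.596169 − (-2.787741)·(2.596169 − 2.446189) / (-2.787741 − (-4.655729)) = 2.596169 − (-0.418105)/(1.867988) = 2.819996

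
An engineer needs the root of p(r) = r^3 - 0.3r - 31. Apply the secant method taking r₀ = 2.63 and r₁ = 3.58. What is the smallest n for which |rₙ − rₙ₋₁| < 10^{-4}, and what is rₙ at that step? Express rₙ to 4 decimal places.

n = 6, rₙ = 3.1732

p(2.63) = -13.597553, p(3.58) = 13.808712
r₂ = 3.580000 − 13.808712·(0.950000)/(27.406265) = 3.101340;  |Δ| = 0.478660
p(3.101340) = -2.100746
r₃ = 3.101340 − (-2.100746)·(-0.478660)/(-15.909458) = 3.164544;  |Δ| = 0.063204
p(3.164544) = -0.258538
r₄ = 3.164544 − (-0.258538)·(0.063204)/(1.842208) = 3.173414;  |Δ| = 0.008870
p(3.173414) = 0.006035
r₅ = 3.173414 − 0.006035·(0.008870)/(0.264573) = 3.173212;  |Δ| = 0.000202
p(3.173212) = -0.000017
r₆ = 3.173212 − (-0.000017)·(-0.000202)/(-0.006051) = 3.173213;  |Δ| = 0.000001
|r₆ − r₅| = 0.000001 < 10^{-4}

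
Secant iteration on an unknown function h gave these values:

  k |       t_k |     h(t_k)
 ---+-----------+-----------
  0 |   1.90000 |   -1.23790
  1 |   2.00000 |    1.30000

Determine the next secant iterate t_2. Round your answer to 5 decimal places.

1.94878

t_2 = 2.00000 − 1.30000·(2.00000 − 1.90000) / (1.30000 − (-1.23790))
   = 2.00000 − (0.1300000)/(2.5379000) = 1.9487765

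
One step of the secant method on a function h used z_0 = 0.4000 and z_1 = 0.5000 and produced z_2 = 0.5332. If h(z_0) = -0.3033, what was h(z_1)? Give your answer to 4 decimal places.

The secant line through (0.4000, -0.3033) and (0.5000, h(z_1)) crosses zero at z_2 = 0.5332.
So (0.4000, -0.3033), (0.5000, h(z_1)), (0.5332, 0) are collinear:
h(z_1) = -0.3033 · (0.5000 − 0.5332) / (0.4000 − 0.5332) = -0.3033 · (-0.033200)/(-0.133200) = -0.075597

-0.0756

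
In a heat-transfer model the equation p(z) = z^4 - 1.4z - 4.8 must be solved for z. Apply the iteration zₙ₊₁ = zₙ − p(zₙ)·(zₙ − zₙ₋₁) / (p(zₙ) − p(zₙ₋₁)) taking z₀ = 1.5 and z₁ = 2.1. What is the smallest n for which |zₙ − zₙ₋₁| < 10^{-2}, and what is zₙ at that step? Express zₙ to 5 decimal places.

p(1.5) = -1.8375000, p(2.1) = 11.7081000
z₂ = 2.1000000 − 11.7081000·(0.6000000)/(13.5456000) = 1.5813917;  |Δ| = 0.5186083
p(1.5813917) = -0.7599486
z₃ = 1.5813917 − (-0.7599486)·(-0.5186083)/(-12.4680486) = 1.6130018;  |Δ| = 0.0316100
p(1.6130018) = -0.2889705
z₄ = 1.6130018 − (-0.2889705)·(0.0316100)/(0.4709781) = 1.6323963;  |Δ| = 0.0193945
p(1.6323963) = 0.0153649
z₅ = 1.6323963 − 0.0153649·(0.0193945)/(0.3043355) = 1.6314171;  |Δ| = 0.0009792
|z₅ − z₄| = 0.0009792 < 10^{-2}

n = 5, zₙ = 1.63142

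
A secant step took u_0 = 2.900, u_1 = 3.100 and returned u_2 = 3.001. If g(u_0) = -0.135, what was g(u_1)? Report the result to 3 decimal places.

The secant line through (2.900, -0.135) and (3.100, g(u_1)) crosses zero at u_2 = 3.001.
So (2.900, -0.135), (3.100, g(u_1)), (3.001, 0) are collinear:
g(u_1) = -0.135 · (3.100 − 3.001) / (2.900 − 3.001) = -0.135 · (0.09900)/(-0.10100) = 0.13233

0.132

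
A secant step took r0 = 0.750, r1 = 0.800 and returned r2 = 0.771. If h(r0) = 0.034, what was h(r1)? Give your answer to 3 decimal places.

-0.047

The secant line through (0.750, 0.034) and (0.800, h(r1)) crosses zero at r2 = 0.771.
So (0.750, 0.034), (0.800, h(r1)), (0.771, 0) are collinear:
h(r1) = 0.034 · (0.800 − 0.771) / (0.750 − 0.771) = 0.034 · (0.02900)/(-0.02100) = -0.04695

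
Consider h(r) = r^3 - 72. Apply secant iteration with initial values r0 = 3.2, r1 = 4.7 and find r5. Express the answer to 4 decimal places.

4.1602

h(3.2) = -39.232000, h(4.7) = 31.823000
r2 = 4.700000 − 31.823000·(4.700000 − 3.200000) / (31.823000 − (-39.232000)) = 4.700000 − (47.734500)/(71.055000) = 4.028204
h(4.028204) = -6.636664
r3 = 4.028204 − (-6.636664)·(4.028204 − 4.700000) / (-6.636664 − 31.823000) = 4.028204 − (4.458488)/(-38.459664) = 4.144130
h(4.144130) = -0.829493
r4 = 4.144130 − (-0.829493)·(4.144130 − 4.028204) / (-0.829493 − (-6.636664)) = 4.144130 − (-0.096160)/(5.807171) = 4.160689
h(4.160689) = 0.027056
r5 = 4.160689 − 0.027056·(4.160689 − 4.144130) / (0.027056 − (-0.829493)) = 4.160689 − (0.000448)/(0.856549) = 4.160166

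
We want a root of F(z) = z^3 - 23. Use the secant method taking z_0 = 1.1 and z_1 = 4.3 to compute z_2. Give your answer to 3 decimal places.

F(1.1) = -21.66900, F(4.3) = 56.50700
z_2 = 4.30000 − 56.50700·(4.30000 − 1.10000) / (56.50700 − (-21.66900)) = 4.30000 − (180.82240)/(78.17600) = 1.98698

1.987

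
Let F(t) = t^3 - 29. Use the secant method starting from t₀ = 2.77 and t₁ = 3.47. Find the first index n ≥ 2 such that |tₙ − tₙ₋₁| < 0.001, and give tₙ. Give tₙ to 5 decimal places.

n = 5, tₙ = 3.07232

F(2.77) = -7.7460670, F(3.47) = 12.7819230
t₂ = 3.4700000 − 12.7819230·(0.7000000)/(20.5279900) = 3.0341392;  |Δ| = 0.4358608
F(3.0341392) = -1.0677124
t₃ = 3.0341392 − (-1.0677124)·(-0.4358608)/(-13.8496354) = 3.0677411;  |Δ| = 0.0336019
F(3.0677411) = -0.1293799
t₄ = 3.0677411 − (-0.1293799)·(0.0336019)/(0.9383325) = 3.0723742;  |Δ| = 0.0046331
F(3.0723742) = 0.0016252
t₅ = 3.0723742 − 0.0016252·(0.0046331)/(0.1310051) = 3.0723167;  |Δ| = 0.0000575
|t₅ − t₄| = 0.0000575 < 0.001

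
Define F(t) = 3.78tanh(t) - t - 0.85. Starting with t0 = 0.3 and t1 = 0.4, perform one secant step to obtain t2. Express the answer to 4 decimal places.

0.3208

F(0.3) = -0.048838, F(0.4) = 0.186207
t2 = 0.400000 − 0.186207·(0.400000 − 0.300000) / (0.186207 − (-0.048838)) = 0.400000 − (0.018621)/(0.235045) = 0.320778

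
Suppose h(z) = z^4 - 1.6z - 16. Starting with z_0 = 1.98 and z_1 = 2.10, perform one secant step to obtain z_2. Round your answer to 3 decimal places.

2.097

h(1.98) = -3.79846, h(2.10) = 0.08810
z_2 = 2.10000 − 0.08810·(2.10000 − 1.98000) / (0.08810 − (-3.79846)) = 2.10000 − (0.01057)/(3.88656) = 2.09728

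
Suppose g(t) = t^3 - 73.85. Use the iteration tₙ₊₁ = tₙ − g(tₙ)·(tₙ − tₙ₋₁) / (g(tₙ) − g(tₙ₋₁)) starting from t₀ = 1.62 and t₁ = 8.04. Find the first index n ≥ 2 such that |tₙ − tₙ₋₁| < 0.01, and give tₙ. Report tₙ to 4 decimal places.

n = 8, tₙ = 4.1955

g(1.62) = -69.598472, g(8.04) = 445.868464
t₂ = 8.040000 − 445.868464·(6.420000)/(515.466936) = 2.486830;  |Δ| = 5.553170
g(2.486830) = -58.470639
t₃ = 2.486830 − (-58.470639)·(-5.553170)/(-504.339103) = 3.130638;  |Δ| = 0.643808
g(3.130638) = -43.166957
t₄ = 3.130638 − (-43.166957)·(0.643808)/(15.303682) = 4.946620;  |Δ| = 1.815983
g(4.946620) = 47.189107
t₅ = 4.946620 − 47.189107·(1.815983)/(90.356064) = 3.998210;  |Δ| = 0.948410
g(3.998210) = -9.935870
t₆ = 3.998210 − (-9.935870)·(-0.948410)/(-57.124977) = 4.163169;  |Δ| = 0.164959
g(4.163169) = -1.694042
t₇ = 4.163169 − (-1.694042)·(0.164959)/(8.241828) = 4.197075;  |Δ| = 0.033906
g(4.197075) = 0.083330
t₈ = 4.197075 − 0.083330·(0.033906)/(1.777372) = 4.195486;  |Δ| = 0.001590
|t₈ − t₇| = 0.001590 < 0.01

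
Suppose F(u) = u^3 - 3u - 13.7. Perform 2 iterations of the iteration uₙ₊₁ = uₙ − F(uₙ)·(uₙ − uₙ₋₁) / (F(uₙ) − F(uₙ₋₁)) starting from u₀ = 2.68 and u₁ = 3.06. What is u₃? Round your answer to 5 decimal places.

F(2.68) = -2.4911680, F(3.06) = 5.7726160
u₂ = 3.0600000 − 5.7726160·(3.0600000 − 2.6800000) / (5.7726160 − (-2.4911680)) = 3.0600000 − (2.1935941)/(8.2637840) = 2.7945533
F(2.7945533) = -0.2595170
u₃ = 2.7945533 − (-0.2595170)·(2.7945533 − 3.0600000) / (-0.2595170 − 5.7726160) = 2.7945533 − (0.0688879)/(-6.0321330) = 2.8059735

2.80597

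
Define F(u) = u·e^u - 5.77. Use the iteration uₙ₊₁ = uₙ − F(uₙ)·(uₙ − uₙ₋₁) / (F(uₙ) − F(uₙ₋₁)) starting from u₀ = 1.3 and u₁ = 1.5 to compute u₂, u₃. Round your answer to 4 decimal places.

1.4024, 1.4090

F(1.3) = -0.999914, F(1.5) = 0.952534
u₂ = 1.500000 − 0.952534·(1.500000 − 1.300000) / (0.952534 − (-0.999914)) = 1.500000 − (0.190507)/(1.952448) = 1.402427
F(1.402427) = -0.069061
u₃ = 1.402427 − (-0.069061)·(1.402427 − 1.500000) / (-0.069061 − 0.952534) = 1.402427 − (0.006739)/(-1.021595) = 1.409023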